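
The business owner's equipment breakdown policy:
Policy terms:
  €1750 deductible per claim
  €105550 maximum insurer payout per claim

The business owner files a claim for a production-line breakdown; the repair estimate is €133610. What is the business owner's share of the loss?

€28060

After the deductible, €133610 − €1750 = €131860 remains.
€131860 exceeds the €105550 limit, so the insurer pays the limit: €105550.
The business owner bears the rest of the original loss: €133610 − €105550 = €28060.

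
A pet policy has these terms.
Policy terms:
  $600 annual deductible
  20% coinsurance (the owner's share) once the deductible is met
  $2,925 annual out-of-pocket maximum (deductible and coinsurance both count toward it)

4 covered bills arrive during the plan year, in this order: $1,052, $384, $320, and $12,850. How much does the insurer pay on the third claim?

$256

Claim 1 ($1,052): deductible takes $600, $452 remains; coinsurance $452 × 20% = $90.40. Owner owes $690.40 (running OOP $690.40). Plan pays $1,052 − $690.40 = $361.60.
Claim 2 ($384): 20% coinsurance on $384 = $76.80. Owner pays $76.80; OOP now $767.20. Insurer: $384 − $76.80 = $307.20.
Claim 3 ($320): deductible met; 20% of $320 = $64. Cost to owner: $64. OOP to date $831.20. Plan pays $320 − $64 = $256.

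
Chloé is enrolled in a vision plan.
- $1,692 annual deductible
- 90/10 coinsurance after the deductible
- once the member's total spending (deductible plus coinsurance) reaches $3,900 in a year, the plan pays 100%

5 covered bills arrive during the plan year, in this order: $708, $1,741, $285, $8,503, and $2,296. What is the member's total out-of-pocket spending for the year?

#1 ($708): all of it applies to the deductible. Member owes $708 (running OOP $708).
#2 ($1,741): $984 to deductible, leaving $757; coinsurance $757 × 10% = $75.70. Cost to member: $1,059.70. OOP to date $1,767.70.
#3 ($285): 10% coinsurance on $285 = $28.50. Member owes $28.50 (running OOP $1,796.20).
#4 ($8,503): 10% coinsurance on $8,503 = $850.30. Cost to member: $850.30. OOP to date $2,646.50.
#5 ($2,296): deductible met; 10% of $2,296 = $229.60. Cost to member: $229.60. OOP to date $2,876.10.
Summing the member's payments: $708 + $1,059.70 + $28.50 + $850.30 + $229.60 = $2,876.10.

$2,876.10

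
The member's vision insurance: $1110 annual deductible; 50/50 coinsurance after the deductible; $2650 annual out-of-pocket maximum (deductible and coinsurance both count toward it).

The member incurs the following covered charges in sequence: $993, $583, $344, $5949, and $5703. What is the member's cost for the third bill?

$172

Bill 1, $993: entire amount goes to the deductible. Cost to member: $993. OOP to date $993.
Bill 2, $583: deductible takes $117, $466 remains; 50% of $466 = $233. Member owes $350 (running OOP $1343).
Bill 3, $344: deductible already satisfied, so member's share is 50% × $344 = $172. Member pays $172; OOP now $1515.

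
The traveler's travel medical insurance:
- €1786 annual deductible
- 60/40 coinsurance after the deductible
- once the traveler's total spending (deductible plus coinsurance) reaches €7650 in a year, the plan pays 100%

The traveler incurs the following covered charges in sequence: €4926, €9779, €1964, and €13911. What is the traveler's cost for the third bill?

€696.40

#1 (€4926): €1786 finishes the deductible; €3140 goes to coinsurance; traveler's 40% is €1256. Traveler pays €3042; OOP now €3042.
#2 (€9779): deductible met; 40% of €9779 = €3911.60. Traveler pays €3911.60; OOP now €6953.60.
#3 (€1964): deductible met; 40% of €1964 = €785.60. Adding that to €6953.60 gives €7739.20, past the €7650 cap; traveler pays only €7650 − €6953.60 = €696.40.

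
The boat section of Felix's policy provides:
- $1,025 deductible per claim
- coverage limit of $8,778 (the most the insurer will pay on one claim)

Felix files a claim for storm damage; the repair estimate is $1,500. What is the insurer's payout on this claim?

Less the $1,025 deductible: $1,500 − $1,025 = $475.
$475 ≤ $8,778, so the limit doesn't bind; insurer pays $475.

$475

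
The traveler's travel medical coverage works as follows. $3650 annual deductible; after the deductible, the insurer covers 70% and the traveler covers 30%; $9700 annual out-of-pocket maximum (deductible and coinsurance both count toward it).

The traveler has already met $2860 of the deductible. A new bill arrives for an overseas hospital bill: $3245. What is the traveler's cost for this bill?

Deductible still to meet: $3650 − $2860 = $790.
That leaves $3245 − $790 = $2455 for coinsurance.
Traveler's 30% share of $2455 is $736.50.
That puts the traveler's cost at $790 + $736.50 = $1526.50 before any cap.
Cumulative spending $2860 + $1526.50 = $4386.50 stays under the $9700 maximum.

$1526.50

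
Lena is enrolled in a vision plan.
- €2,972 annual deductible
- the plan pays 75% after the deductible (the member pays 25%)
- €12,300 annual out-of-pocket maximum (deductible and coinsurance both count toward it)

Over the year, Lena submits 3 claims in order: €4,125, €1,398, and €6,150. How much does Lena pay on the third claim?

#1 (€4,125): €2,972 to deductible, leaving €1,153; 25% of €1,153 = €288.25. Member pays €3,260.25; OOP now €3,260.25.
#2 (€1,398): deductible already satisfied, so member's share is 25% × €1,398 = €349.50. Cost to member: €349.50. OOP to date €3,609.75.
#3 (€6,150): deductible already satisfied, so member's share is 25% × €6,150 = €1,537.50. Cost to member: €1,537.50. OOP to date €5,147.25.

€1,537.50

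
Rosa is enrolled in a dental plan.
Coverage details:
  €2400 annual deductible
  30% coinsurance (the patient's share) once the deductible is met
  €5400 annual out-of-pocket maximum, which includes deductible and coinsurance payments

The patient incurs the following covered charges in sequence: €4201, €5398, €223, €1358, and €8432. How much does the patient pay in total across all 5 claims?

Claim 1 — €4201: €2400 to deductible, leaving €1801; coinsurance €1801 × 30% = €540.30. Cost to patient: €2940.30. OOP to date €2940.30.
Claim 2 — €5398: deductible already satisfied, so patient's share is 30% × €5398 = €1619.40. Cost to patient: €1619.40. OOP to date €4559.70.
Claim 3 — €223: 30% coinsurance on €223 = €66.90. Patient owes €66.90 (running OOP €4626.60).
Claim 4 — €1358: 30% coinsurance on €1358 = €407.40. Patient owes €407.40 (running OOP €5034).
Claim 5 — €8432: deductible met; 30% of €8432 = €2529.60. OOP would hit €7563.60 > €5400, so the cap limits the patient to €5400 − €5034 = €366.
Total paid by the patient: €2940.30 + €1619.40 + €66.90 + €407.40 + €366 = €5400.

€5400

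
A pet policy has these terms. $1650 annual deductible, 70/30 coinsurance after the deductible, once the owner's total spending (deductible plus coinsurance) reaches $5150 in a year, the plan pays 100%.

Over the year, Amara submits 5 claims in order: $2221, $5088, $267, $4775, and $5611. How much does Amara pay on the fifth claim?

Claim 1 — $2221: $1650 finishes the deductible; $571 goes to coinsurance; 30% of $571 = $171.30. Cost to owner: $1821.30. OOP to date $1821.30.
Claim 2 — $5088: deductible already satisfied, so owner's share is 30% × $5088 = $1526.40. Owner owes $1526.40 (running OOP $3347.70).
Claim 3 — $267: deductible met; 30% of $267 = $80.10. Owner owes $80.10 (running OOP $3427.80).
Claim 4 — $4775: 30% coinsurance on $4775 = $1432.50. Owner pays $1432.50; OOP now $4860.30.
Claim 5 — $5611: deductible already satisfied, so owner's share is 30% × $5611 = $1683.30. OOP would hit $6543.60 > $5150, so the cap limits the owner to $5150 − $4860.30 = $289.70.

$289.70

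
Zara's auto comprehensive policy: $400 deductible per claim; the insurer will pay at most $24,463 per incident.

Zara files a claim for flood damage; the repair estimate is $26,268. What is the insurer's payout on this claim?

$24,463

After the deductible, $26,268 − $400 = $25,868 remains.
The $24,463 per-incident cap binds; insurer pays $24,463.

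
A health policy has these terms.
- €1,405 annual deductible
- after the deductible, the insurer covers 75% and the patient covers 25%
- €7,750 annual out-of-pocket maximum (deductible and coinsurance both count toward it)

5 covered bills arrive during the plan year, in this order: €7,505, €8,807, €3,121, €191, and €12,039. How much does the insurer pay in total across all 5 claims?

€23,913

Claim 1 — €7,505: €1,405 to deductible, leaving €6,100; 25% of €6,100 = €1,525. Patient owes €2,930 (running OOP €2,930). Insurer: €7,505 − €2,930 = €4,575.
Claim 2 — €8,807: 25% coinsurance on €8,807 = €2,201.75. Patient owes €2,201.75 (running OOP €5,131.75). Insurer: €8,807 − €2,201.75 = €6,605.25.
Claim 3 — €3,121: deductible met; 25% of €3,121 = €780.25. Patient pays €780.25; OOP now €5,912. Plan pays €3,121 − €780.25 = €2,340.75.
Claim 4 — €191: deductible met; 25% of €191 = €47.75. Patient pays €47.75; OOP now €5,959.75. Plan pays €191 − €47.75 = €143.25.
Claim 5 — €12,039: 25% coinsurance on €12,039 = €3,009.75. Adding that to €5,959.75 gives €8,969.50, past the €7,750 cap; patient pays only €7,750 − €5,959.75 = €1,790.25. Insurer: €12,039 − €1,790.25 = €10,248.75.
Insurer total = bills − patient's total = €31,663 − €7,750 = €23,913.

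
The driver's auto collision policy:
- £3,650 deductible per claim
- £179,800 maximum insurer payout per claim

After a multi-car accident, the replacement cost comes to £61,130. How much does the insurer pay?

Subtract the deductible: £61,130 − £3,650 = £57,480.
£57,480 ≤ £179,800, so the limit doesn't bind; insurer pays £57,480.

£57,480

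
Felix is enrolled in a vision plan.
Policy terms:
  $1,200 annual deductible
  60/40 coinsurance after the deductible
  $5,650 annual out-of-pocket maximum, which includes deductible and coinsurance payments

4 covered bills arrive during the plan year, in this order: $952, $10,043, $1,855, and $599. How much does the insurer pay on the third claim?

Bill 1, $952: fully absorbed by the deductible. Cost to member: $952. OOP to date $952. Plan pays $952 − $952 = $0.
Bill 2, $10,043: $248 to deductible, leaving $9,795; coinsurance $9,795 × 40% = $3,918. Member owes $4,166 (running OOP $5,118). Insurer: $10,043 − $4,166 = $5,877.
Bill 3, $1,855: 40% coinsurance on $1,855 = $742. That would push OOP to $5,860, over the $5,650 cap, so member pays $5,650 − $5,118 = $532. Insurer: $1,855 − $532 = $1,323.

$1,323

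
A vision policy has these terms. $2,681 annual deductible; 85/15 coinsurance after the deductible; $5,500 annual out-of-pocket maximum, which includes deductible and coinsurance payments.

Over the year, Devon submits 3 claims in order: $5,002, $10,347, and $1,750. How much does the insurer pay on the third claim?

#1 ($5,002): $2,681 to deductible, leaving $2,321; member's 15% is $348.15. Member owes $3,029.15 (running OOP $3,029.15). Insurer: $5,002 − $3,029.15 = $1,972.85.
#2 ($10,347): 15% coinsurance on $10,347 = $1,552.05. Member pays $1,552.05; OOP now $4,581.20. Plan pays $10,347 − $1,552.05 = $8,794.95.
#3 ($1,750): deductible already satisfied, so member's share is 15% × $1,750 = $262.50. Member owes $262.50 (running OOP $4,843.70). Plan pays $1,750 − $262.50 = $1,487.50.

$1,487.50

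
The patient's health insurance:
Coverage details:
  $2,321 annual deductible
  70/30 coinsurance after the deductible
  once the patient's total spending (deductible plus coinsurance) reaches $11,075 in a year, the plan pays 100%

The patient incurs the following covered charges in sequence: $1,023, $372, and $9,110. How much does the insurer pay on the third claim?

$5,728.80

#1 ($1,023): all of it applies to the deductible. Patient owes $1,023 (running OOP $1,023). Plan pays $1,023 − $1,023 = $0.
#2 ($372): entire amount goes to the deductible. Patient owes $372 (running OOP $1,395). Insurer: $372 − $372 = $0.
#3 ($9,110): $926 to deductible, leaving $8,184; coinsurance $8,184 × 30% = $2,455.20. Patient owes $3,381.20 (running OOP $4,776.20). Plan pays $9,110 − $3,381.20 = $5,728.80.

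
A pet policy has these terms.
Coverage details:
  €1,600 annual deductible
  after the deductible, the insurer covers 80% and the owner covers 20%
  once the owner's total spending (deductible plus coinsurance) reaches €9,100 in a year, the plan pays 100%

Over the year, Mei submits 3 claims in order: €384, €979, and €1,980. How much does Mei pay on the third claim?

€585.60

Claim 1 — €384: fully absorbed by the deductible. Owner pays €384; OOP now €384.
Claim 2 — €979: entire amount goes to the deductible. Owner owes €979 (running OOP €1,363).
Claim 3 — €1,980: €237 finishes the deductible; €1,743 goes to coinsurance; owner's 20% is €348.60. Owner owes €585.60 (running OOP €1,948.60).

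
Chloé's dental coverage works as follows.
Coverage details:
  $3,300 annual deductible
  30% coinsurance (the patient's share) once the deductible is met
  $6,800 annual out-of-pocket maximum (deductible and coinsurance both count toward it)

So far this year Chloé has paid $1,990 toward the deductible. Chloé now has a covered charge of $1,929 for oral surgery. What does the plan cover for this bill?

Remaining deductible: $3,300 − $1,990 = $1,310.
That leaves $1,929 − $1,310 = $619 for coinsurance.
Patient's 30% share of $619 is $185.70.
So the patient owes $1,310 + $185.70 = $1,495.70 before any cap.
Year-to-date out-of-pocket becomes $1,990 + $1,495.70 = $3,485.70, still under the $6,800 maximum, so no cap applies.
The plan picks up $1,929 − $1,495.70 = $433.30.

$433.30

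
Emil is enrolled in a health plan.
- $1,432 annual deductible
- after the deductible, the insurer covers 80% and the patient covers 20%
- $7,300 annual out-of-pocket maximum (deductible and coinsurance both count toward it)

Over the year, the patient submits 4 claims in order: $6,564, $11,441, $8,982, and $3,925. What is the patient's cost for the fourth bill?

$757

Claim 1 ($6,564): $1,432 to deductible, leaving $5,132; coinsurance $5,132 × 20% = $1,026.40. Patient owes $2,458.40 (running OOP $2,458.40).
Claim 2 ($11,441): deductible already satisfied, so patient's share is 20% × $11,441 = $2,288.20. Patient owes $2,288.20 (running OOP $4,746.60).
Claim 3 ($8,982): deductible met; 20% of $8,982 = $1,796.40. Patient owes $1,796.40 (running OOP $6,543).
Claim 4 ($3,925): deductible already satisfied, so patient's share is 20% × $3,925 = $785. Adding that to $6,543 gives $7,328, past the $7,300 cap; patient pays only $7,300 − $6,543 = $757.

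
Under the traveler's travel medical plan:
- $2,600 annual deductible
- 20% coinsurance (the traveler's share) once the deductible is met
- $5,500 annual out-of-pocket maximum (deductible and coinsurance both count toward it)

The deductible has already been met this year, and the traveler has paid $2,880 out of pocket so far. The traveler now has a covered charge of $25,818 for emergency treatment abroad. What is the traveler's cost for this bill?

$2,620

With the deductible met, the entire $25,818 is subject to coinsurance.
Coinsurance: $25,818 × 20% = $5,163.60.
That would bring total out-of-pocket to $8,043.60, past the $5,500 cap. The traveler is capped at $5,500 − $2,880 = $2,620 on this claim.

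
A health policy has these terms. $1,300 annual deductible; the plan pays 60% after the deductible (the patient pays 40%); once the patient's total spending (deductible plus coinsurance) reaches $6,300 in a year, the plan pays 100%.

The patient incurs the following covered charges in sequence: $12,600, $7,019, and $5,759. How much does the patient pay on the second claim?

#1 ($12,600): $1,300 finishes the deductible; $11,300 goes to coinsurance; coinsurance $11,300 × 40% = $4,520. Patient pays $5,820; OOP now $5,820.
#2 ($7,019): 40% coinsurance on $7,019 = $2,807.60. Adding that to $5,820 gives $8,627.60, past the $6,300 cap; patient pays only $6,300 − $5,820 = $480.

$480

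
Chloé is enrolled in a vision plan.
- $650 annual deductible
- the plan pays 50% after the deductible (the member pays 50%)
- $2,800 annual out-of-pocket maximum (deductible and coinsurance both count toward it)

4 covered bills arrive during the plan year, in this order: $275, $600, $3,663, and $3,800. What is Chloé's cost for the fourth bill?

$206

Claim 1 — $275: fully absorbed by the deductible. Member pays $275; OOP now $275.
Claim 2 — $600: $375 finishes the deductible; $225 goes to coinsurance; coinsurance $225 × 50% = $112.50. Member pays $487.50; OOP now $762.50.
Claim 3 — $3,663: deductible already satisfied, so member's share is 50% × $3,663 = $1,831.50. Cost to member: $1,831.50. OOP to date $2,594.
Claim 4 — $3,800: 50% coinsurance on $3,800 = $1,900. OOP would hit $4,494 > $2,800, so the cap limits the member to $2,800 − $2,594 = $206.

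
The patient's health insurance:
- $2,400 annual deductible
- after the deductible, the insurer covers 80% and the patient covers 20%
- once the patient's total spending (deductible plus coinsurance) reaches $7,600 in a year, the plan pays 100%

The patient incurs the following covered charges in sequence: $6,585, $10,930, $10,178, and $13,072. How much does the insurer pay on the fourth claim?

Bill 1, $6,585: $2,400 finishes the deductible; $4,185 goes to coinsurance; 20% of $4,185 = $837. Patient owes $3,237 (running OOP $3,237). Insurer: $6,585 − $3,237 = $3,348.
Bill 2, $10,930: 20% coinsurance on $10,930 = $2,186. Cost to patient: $2,186. OOP to date $5,423. Plan pays $10,930 − $2,186 = $8,744.
Bill 3, $10,178: deductible met; 20% of $10,178 = $2,035.60. Cost to patient: $2,035.60. OOP to date $7,458.60. Plan pays $10,178 − $2,035.60 = $8,142.40.
Bill 4, $13,072: 20% coinsurance on $13,072 = $2,614.40. That would push OOP to $10,073, over the $7,600 cap, so patient pays $7,600 − $7,458.60 = $141.40. Insurer: $13,072 − $141.40 = $12,930.60.

$12,930.60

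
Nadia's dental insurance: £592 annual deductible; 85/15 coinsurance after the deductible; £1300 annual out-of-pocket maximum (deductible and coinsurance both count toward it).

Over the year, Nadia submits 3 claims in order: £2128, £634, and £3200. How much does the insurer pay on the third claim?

£2817.50

#1 (£2128): £592 finishes the deductible; £1536 goes to coinsurance; patient's 15% is £230.40. Patient pays £822.40; OOP now £822.40. Plan pays £2128 − £822.40 = £1305.60.
#2 (£634): 15% coinsurance on £634 = £95.10. Patient owes £95.10 (running OOP £917.50). Insurer: £634 − £95.10 = £538.90.
#3 (£3200): deductible already satisfied, so patient's share is 15% × £3200 = £480. That would push OOP to £1397.50, over the £1300 cap, so patient pays £1300 − £917.50 = £382.50. Insurer: £3200 − £382.50 = £2817.50.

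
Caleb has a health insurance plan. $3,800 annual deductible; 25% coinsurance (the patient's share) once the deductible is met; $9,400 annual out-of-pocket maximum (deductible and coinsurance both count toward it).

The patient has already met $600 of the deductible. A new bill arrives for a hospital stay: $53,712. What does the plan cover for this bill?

$44,912

Deductible still to meet: $3,800 − $600 = $3,200.
After the $3,200 deductible portion, $53,712 − $3,200 = $50,512 is subject to coinsurance.
25% of $50,512 = $12,628 falls to the patient.
That puts the patient's cost at $3,200 + $12,628 = $15,828 before any cap.
Adding $15,828 to the $600 already spent would give $16,428, which exceeds the $9,400 cap; the patient pays just $9,400 − $600 = $8,800.
The plan picks up $53,712 − $8,800 = $44,912.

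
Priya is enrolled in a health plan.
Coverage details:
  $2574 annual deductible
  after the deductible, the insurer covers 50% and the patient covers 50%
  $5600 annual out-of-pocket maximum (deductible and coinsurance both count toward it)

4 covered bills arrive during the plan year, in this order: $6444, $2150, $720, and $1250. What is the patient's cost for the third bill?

$16

Claim 1 — $6444: $2574 finishes the deductible; $3870 goes to coinsurance; patient's 50% is $1935. Patient owes $4509 (running OOP $4509).
Claim 2 — $2150: 50% coinsurance on $2150 = $1075. Patient owes $1075 (running OOP $5584).
Claim 3 — $720: deductible met; 50% of $720 = $360. Adding that to $5584 gives $5944, past the $5600 cap; patient pays only $5600 − $5584 = $16.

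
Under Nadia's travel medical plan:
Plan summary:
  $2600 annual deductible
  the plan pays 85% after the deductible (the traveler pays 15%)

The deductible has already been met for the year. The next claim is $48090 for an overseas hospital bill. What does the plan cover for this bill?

The deductible is already satisfied, so the full bill goes to coinsurance.
Coinsurance: $48090 × 15% = $7213.50.
The insurer covers the remainder: $48090 − $7213.50 = $40876.50.

$40876.50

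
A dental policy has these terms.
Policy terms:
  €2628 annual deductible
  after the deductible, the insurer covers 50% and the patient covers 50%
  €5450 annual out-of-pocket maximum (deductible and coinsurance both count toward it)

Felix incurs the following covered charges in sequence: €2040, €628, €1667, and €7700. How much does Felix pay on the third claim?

€833.50

Claim 1 (€2040): all of it applies to the deductible. Patient owes €2040 (running OOP €2040).
Claim 2 (€628): deductible takes €588, €40 remains; 50% of €40 = €20. Cost to patient: €608. OOP to date €2648.
Claim 3 (€1667): deductible met; 50% of €1667 = €833.50. Patient owes €833.50 (running OOP €3481.50).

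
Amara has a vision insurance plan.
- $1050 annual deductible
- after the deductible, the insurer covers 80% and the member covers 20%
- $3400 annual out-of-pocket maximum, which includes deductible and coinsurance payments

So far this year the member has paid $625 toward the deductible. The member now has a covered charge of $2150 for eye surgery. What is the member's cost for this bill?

Deductible still to meet: $1050 − $625 = $425.
That leaves $2150 − $425 = $1725 for coinsurance.
20% of $1725 = $345 falls to the member.
That puts the member's cost at $425 + $345 = $770 before any cap.
Total out-of-pocket so far would be $625 + $770 = $1395, below the $3400 cap — no reduction.

$770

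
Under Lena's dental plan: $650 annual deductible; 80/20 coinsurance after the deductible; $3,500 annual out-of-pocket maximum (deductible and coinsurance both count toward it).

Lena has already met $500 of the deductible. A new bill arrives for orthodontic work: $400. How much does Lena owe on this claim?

$200

$500 of the $650 deductible is already met, leaving $150.
The remaining $250 (= $400 − $150) moves to coinsurance.
Patient's 20% share of $250 is $50.
Patient responsibility before any cap: $150 + $50 = $200.
Total out-of-pocket so far would be $500 + $200 = $700, below the $3,500 cap — no reduction.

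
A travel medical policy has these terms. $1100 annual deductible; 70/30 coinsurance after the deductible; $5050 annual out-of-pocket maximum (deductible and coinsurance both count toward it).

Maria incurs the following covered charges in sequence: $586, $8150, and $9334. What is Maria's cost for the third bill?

$1659.20

Claim 1 — $586: all of it applies to the deductible. Cost to traveler: $586. OOP to date $586.
Claim 2 — $8150: $514 finishes the deductible; $7636 goes to coinsurance; coinsurance $7636 × 30% = $2290.80. Traveler pays $2804.80; OOP now $3390.80.
Claim 3 — $9334: deductible already satisfied, so traveler's share is 30% × $9334 = $2800.20. OOP would hit $6191 > $5050, so the cap limits the traveler to $5050 − $3390.80 = $1659.20.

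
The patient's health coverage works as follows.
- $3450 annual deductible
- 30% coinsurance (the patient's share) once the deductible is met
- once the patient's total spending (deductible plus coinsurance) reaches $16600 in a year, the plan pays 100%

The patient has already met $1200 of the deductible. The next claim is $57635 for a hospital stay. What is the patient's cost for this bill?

$15400

$1200 of the $3450 deductible is already met, leaving $2250.
After the $2250 deductible portion, $57635 − $2250 = $55385 is subject to coinsurance.
Coinsurance: $55385 × 30% = $16615.50.
Patient responsibility before any cap: $2250 + $16615.50 = $18865.50.
Year-to-date out-of-pocket would reach $1200 + $18865.50 = $20065.50, above the $16600 maximum, so the patient pays only $16600 − $1200 = $15400.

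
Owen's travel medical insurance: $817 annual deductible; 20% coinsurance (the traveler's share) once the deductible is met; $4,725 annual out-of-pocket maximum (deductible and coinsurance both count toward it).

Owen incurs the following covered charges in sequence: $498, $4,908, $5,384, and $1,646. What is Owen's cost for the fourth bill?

Claim 1 — $498: entire amount goes to the deductible. Traveler pays $498; OOP now $498.
Claim 2 — $4,908: $319 to deductible, leaving $4,589; traveler's 20% is $917.80. Traveler pays $1,236.80; OOP now $1,734.80.
Claim 3 — $5,384: 20% coinsurance on $5,384 = $1,076.80. Cost to traveler: $1,076.80. OOP to date $2,811.60.
Claim 4 — $1,646: deductible already satisfied, so traveler's share is 20% × $1,646 = $329.20. Cost to traveler: $329.20. OOP to date $3,140.80.

$329.20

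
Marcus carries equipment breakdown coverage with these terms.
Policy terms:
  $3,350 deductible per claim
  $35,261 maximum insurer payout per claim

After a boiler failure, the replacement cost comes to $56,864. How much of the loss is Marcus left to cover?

$21,603

After the deductible, $56,864 − $3,350 = $53,514 remains.
The $35,261 per-incident cap binds; insurer pays $35,261.
Out of pocket: $56,864 − $35,261 = $21,603.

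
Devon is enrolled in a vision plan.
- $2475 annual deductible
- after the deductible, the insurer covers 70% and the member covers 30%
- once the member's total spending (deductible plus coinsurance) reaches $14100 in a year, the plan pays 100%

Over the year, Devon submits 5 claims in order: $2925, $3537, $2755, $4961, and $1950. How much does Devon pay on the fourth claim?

Bill 1, $2925: $2475 to deductible, leaving $450; member's 30% is $135. Cost to member: $2610. OOP to date $2610.
Bill 2, $3537: 30% coinsurance on $3537 = $1061.10. Cost to member: $1061.10. OOP to date $3671.10.
Bill 3, $2755: deductible already satisfied, so member's share is 30% × $2755 = $826.50. Cost to member: $826.50. OOP to date $4497.60.
Bill 4, $4961: deductible already satisfied, so member's share is 30% × $4961 = $1488.30. Member pays $1488.30; OOP now $5985.90.

$1488.30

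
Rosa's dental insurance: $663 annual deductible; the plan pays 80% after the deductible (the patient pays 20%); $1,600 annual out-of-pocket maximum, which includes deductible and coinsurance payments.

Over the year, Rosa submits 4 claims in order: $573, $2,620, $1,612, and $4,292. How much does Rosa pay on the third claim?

Claim 1 ($573): entire amount goes to the deductible. Patient pays $573; OOP now $573.
Claim 2 ($2,620): $90 finishes the deductible; $2,530 goes to coinsurance; patient's 20% is $506. Patient owes $596 (running OOP $1,169).
Claim 3 ($1,612): deductible already satisfied, so patient's share is 20% × $1,612 = $322.40. Patient pays $322.40; OOP now $1,491.40.

$322.40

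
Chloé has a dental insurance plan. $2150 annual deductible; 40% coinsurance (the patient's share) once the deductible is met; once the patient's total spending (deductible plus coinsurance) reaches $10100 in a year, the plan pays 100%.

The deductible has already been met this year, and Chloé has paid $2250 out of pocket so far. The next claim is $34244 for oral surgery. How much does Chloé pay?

$7850

With the deductible met, the entire $34244 is subject to coinsurance.
40% of $34244 = $13697.60 falls to the patient.
Adding $13697.60 to the $2250 already spent would give $15947.60, which exceeds the $10100 cap; the patient pays just $10100 − $2250 = $7850.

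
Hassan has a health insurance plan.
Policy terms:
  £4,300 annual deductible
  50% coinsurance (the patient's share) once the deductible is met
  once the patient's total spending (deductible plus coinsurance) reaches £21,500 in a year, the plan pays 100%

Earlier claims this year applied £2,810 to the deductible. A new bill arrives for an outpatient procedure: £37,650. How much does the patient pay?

£18,690

Deductible still to meet: £4,300 − £2,810 = £1,490.
That leaves £37,650 − £1,490 = £36,160 for coinsurance.
Coinsurance: £36,160 × 50% = £18,080.
That puts the patient's cost at £1,490 + £18,080 = £19,570 before any cap.
That would bring total out-of-pocket to £22,380, past the £21,500 cap. The patient is capped at £21,500 − £2,810 = £18,690 on this claim.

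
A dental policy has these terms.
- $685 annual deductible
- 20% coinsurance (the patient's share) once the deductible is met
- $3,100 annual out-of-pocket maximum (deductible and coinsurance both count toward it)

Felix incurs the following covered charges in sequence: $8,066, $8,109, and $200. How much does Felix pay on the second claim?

Bill 1, $8,066: deductible takes $685, $7,381 remains; 20% of $7,381 = $1,476.20. Patient owes $2,161.20 (running OOP $2,161.20).
Bill 2, $8,109: 20% coinsurance on $8,109 = $1,621.80. Adding that to $2,161.20 gives $3,783, past the $3,100 cap; patient pays only $3,100 − $2,161.20 = $938.80.

$938.80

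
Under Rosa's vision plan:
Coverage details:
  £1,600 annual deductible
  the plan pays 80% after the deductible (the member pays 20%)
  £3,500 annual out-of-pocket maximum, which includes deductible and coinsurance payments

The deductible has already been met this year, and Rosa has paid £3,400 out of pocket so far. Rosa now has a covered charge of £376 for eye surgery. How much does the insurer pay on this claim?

With the deductible met, the entire £376 is subject to coinsurance.
Coinsurance: £376 × 20% = £75.20.
Year-to-date out-of-pocket becomes £3,400 + £75.20 = £3,475.20, still under the £3,500 maximum, so no cap applies.
The plan picks up £376 − £75.20 = £300.80.

£300.80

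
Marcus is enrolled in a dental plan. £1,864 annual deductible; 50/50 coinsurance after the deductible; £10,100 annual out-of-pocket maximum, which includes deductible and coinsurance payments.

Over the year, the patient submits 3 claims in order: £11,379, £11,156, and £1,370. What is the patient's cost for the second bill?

£3,478.50

Claim 1 — £11,379: deductible takes £1,864, £9,515 remains; coinsurance £9,515 × 50% = £4,757.50. Cost to patient: £6,621.50. OOP to date £6,621.50.
Claim 2 — £11,156: deductible met; 50% of £11,156 = £5,578. Adding that to £6,621.50 gives £12,199.50, past the £10,100 cap; patient pays only £10,100 − £6,621.50 = £3,478.50.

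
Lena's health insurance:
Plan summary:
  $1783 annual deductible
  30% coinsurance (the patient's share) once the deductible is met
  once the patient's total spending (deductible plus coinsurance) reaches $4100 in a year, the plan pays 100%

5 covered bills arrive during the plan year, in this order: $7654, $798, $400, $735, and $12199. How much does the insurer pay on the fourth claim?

Bill 1, $7654: $1783 to deductible, leaving $5871; 30% of $5871 = $1761.30. Cost to patient: $3544.30. OOP to date $3544.30. Insurer: $7654 − $3544.30 = $4109.70.
Bill 2, $798: 30% coinsurance on $798 = $239.40. Patient pays $239.40; OOP now $3783.70. Plan pays $798 − $239.40 = $558.60.
Bill 3, $400: deductible already satisfied, so patient's share is 30% × $400 = $120. Patient owes $120 (running OOP $3903.70). Plan pays $400 − $120 = $280.
Bill 4, $735: 30% coinsurance on $735 = $220.50. OOP would hit $4124.20 > $4100, so the cap limits the patient to $4100 − $3903.70 = $196.30. Insurer: $735 − $196.30 = $538.70.

$538.70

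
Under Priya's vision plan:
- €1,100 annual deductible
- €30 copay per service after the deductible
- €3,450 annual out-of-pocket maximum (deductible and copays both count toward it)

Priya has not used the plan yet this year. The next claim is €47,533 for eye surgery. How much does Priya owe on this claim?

€1,130

Nothing has been paid toward the €1,100 deductible, so the first €1,100 of this charge is applied there.
The remaining €46,433 (= €47,533 − €1,100) moves to the copay.
Copay on this service: €30.
That puts the member's cost at €1,100 + €30 = €1,130 before any cap.
Year-to-date out-of-pocket becomes €0 + €1,130 = €1,130, still under the €3,450 maximum, so no cap applies.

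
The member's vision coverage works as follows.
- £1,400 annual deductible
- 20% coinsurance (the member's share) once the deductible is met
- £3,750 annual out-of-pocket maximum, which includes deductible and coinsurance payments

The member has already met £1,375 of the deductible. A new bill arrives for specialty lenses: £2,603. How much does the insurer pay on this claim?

Deductible still to meet: £1,400 − £1,375 = £25.
That leaves £2,603 − £25 = £2,578 for coinsurance.
Coinsurance: £2,578 × 20% = £515.60.
Member responsibility before any cap: £25 + £515.60 = £540.60.
Total out-of-pocket so far would be £1,375 + £540.60 = £1,915.60, below the £3,750 cap — no reduction.
The insurer covers the remainder: £2,603 − £540.60 = £2,062.40.

£2,062.40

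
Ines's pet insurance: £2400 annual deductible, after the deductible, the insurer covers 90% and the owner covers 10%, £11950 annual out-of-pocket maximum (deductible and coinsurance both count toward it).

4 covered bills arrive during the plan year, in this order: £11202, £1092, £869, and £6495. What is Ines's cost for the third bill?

Bill 1, £11202: £2400 finishes the deductible; £8802 goes to coinsurance; owner's 10% is £880.20. Cost to owner: £3280.20. OOP to date £3280.20.
Bill 2, £1092: 10% coinsurance on £1092 = £109.20. Owner owes £109.20 (running OOP £3389.40).
Bill 3, £869: 10% coinsurance on £869 = £86.90. Cost to owner: £86.90. OOP to date £3476.30.

£86.90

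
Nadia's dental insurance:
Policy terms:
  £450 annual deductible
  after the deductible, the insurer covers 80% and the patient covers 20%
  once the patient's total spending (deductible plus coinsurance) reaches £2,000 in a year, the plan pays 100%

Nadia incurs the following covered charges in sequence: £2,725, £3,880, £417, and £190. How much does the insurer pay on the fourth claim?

Claim 1 — £2,725: £450 to deductible, leaving £2,275; patient's 20% is £455. Cost to patient: £905. OOP to date £905. Plan pays £2,725 − £905 = £1,820.
Claim 2 — £3,880: deductible met; 20% of £3,880 = £776. Patient owes £776 (running OOP £1,681). Insurer: £3,880 − £776 = £3,104.
Claim 3 — £417: deductible met; 20% of £417 = £83.40. Patient owes £83.40 (running OOP £1,764.40). Plan pays £417 − £83.40 = £333.60.
Claim 4 — £190: 20% coinsurance on £190 = £38. Patient owes £38 (running OOP £1,802.40). Insurer: £190 − £38 = £152.

£152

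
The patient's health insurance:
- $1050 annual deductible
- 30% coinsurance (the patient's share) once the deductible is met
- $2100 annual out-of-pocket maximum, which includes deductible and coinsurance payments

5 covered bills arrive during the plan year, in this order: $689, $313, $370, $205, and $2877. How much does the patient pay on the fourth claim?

$61.50

#1 ($689): entire amount goes to the deductible. Patient pays $689; OOP now $689.
#2 ($313): fully absorbed by the deductible. Patient owes $313 (running OOP $1002).
#3 ($370): $48 finishes the deductible; $322 goes to coinsurance; 30% of $322 = $96.60. Patient owes $144.60 (running OOP $1146.60).
#4 ($205): deductible already satisfied, so patient's share is 30% × $205 = $61.50. Patient owes $61.50 (running OOP $1208.10).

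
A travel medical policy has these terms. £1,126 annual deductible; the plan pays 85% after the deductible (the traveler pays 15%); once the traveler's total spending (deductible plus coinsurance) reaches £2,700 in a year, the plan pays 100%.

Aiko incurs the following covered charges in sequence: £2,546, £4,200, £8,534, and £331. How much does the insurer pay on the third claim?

Claim 1 — £2,546: deductible takes £1,126, £1,420 remains; traveler's 15% is £213. Traveler pays £1,339; OOP now £1,339. Plan pays £2,546 − £1,339 = £1,207.
Claim 2 — £4,200: deductible already satisfied, so traveler's share is 15% × £4,200 = £630. Traveler pays £630; OOP now £1,969. Insurer: £4,200 − £630 = £3,570.
Claim 3 — £8,534: deductible met; 15% of £8,534 = £1,280.10. That would push OOP to £3,249.10, over the £2,700 cap, so traveler pays £2,700 − £1,969 = £731. Plan pays £8,534 − £731 = £7,803.

£7,803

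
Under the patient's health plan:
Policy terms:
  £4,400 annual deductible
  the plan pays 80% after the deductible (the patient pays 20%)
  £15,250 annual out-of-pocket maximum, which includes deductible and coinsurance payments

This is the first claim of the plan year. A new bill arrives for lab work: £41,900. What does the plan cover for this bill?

Deductible not yet touched, so the first £4,400 of the bill goes to the deductible.
After the £4,400 deductible portion, £41,900 − £4,400 = £37,500 is subject to coinsurance.
Coinsurance: £37,500 × 20% = £7,500.
So the patient owes £4,400 + £7,500 = £11,900 before any cap.
Year-to-date out-of-pocket becomes £0 + £11,900 = £11,900, still under the £15,250 maximum, so no cap applies.
Insurer pays the balance: £41,900 − £11,900 = £30,000.

£30,000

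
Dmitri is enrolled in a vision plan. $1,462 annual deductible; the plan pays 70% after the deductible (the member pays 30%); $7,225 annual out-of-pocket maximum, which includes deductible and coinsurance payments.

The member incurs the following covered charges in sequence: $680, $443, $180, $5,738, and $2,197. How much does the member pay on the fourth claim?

$1,832.70

Bill 1, $680: all of it applies to the deductible. Cost to member: $680. OOP to date $680.
Bill 2, $443: fully absorbed by the deductible. Member pays $443; OOP now $1,123.
Bill 3, $180: entire amount goes to the deductible. Member pays $180; OOP now $1,303.
Bill 4, $5,738: $159 finishes the deductible; $5,579 goes to coinsurance; 30% of $5,579 = $1,673.70. Member owes $1,832.70 (running OOP $3,135.70).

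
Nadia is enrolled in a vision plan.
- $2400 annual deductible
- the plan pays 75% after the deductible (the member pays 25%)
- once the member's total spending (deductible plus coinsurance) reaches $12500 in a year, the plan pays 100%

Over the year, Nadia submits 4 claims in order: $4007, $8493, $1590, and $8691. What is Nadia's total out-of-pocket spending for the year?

$7495.25

Claim 1 — $4007: $2400 to deductible, leaving $1607; 25% of $1607 = $401.75. Member pays $2801.75; OOP now $2801.75.
Claim 2 — $8493: deductible already satisfied, so member's share is 25% × $8493 = $2123.25. Cost to member: $2123.25. OOP to date $4925.
Claim 3 — $1590: deductible met; 25% of $1590 = $397.50. Member pays $397.50; OOP now $5322.50.
Claim 4 — $8691: deductible already satisfied, so member's share is 25% × $8691 = $2172.75. Member pays $2172.75; OOP now $7495.25.
Total paid by the member: $2801.75 + $2123.25 + $397.50 + $2172.75 = $7495.25.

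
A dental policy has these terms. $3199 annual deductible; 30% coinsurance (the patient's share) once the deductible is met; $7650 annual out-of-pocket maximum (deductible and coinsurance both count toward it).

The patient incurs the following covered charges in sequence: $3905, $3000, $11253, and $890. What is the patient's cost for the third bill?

#1 ($3905): $3199 to deductible, leaving $706; coinsurance $706 × 30% = $211.80. Cost to patient: $3410.80. OOP to date $3410.80.
#2 ($3000): deductible met; 30% of $3000 = $900. Patient pays $900; OOP now $4310.80.
#3 ($11253): deductible already satisfied, so patient's share is 30% × $11253 = $3375.90. OOP would hit $7686.70 > $7650, so the cap limits the patient to $7650 − $4310.80 = $3339.20.

$3339.20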